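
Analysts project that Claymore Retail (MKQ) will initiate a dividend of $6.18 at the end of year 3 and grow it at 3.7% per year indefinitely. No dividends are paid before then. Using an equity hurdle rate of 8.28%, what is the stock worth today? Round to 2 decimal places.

$115.09

Deferred-dividend DDM. At t=2 the remaining stream is a growing perpetuity with first payment D_3 = 6.18.
V_2 = D_3/(r−g) = 6.18/(0.0828−0.037) = 134.9345
P₀ = V_2/(1+r)^2 = 134.9345/(1+0.0828)^2 = 115.0871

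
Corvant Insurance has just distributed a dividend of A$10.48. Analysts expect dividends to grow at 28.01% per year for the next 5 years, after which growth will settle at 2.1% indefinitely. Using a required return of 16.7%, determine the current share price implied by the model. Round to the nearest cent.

A$186.14

Two-stage DDM. Project D₁…D_5 at 0.2801, terminal growth 0.021, discount at r = 0.167.
D_1 = 13.4154
D_2 = 17.1731
D_3 = 21.9833
D_4 = 28.1408
D_5 = 36.0231
Terminal value at t=5: TV = D_6/(r−g) = 36.7796/(0.167−0.021) = 251.9148
P₀ = 13.4154/(1+0.167)^1 + 17.1731/(1+0.167)^2 + 21.9833/(1+0.167)^3 + 28.1408/(1+0.167)^4 + 36.0231/(1+0.167)^5 + 251.9148/(1+0.167)^5 = 186.1381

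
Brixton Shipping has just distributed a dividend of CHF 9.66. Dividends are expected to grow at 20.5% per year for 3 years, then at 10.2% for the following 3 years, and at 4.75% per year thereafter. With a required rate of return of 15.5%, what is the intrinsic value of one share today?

Three-stage DDM. Project D₁…D_6; terminal Gordon value at t=6 with g = 0.0475; discount at r = 0.155.
D_1 = 11.6403
D_2 = 14.0266
D_3 = 16.9020
D_4 = 18.6260
D_5 = 20.5259
D_6 = 22.6195
TV_6 = 23.6939/(0.155−0.0475) = 220.4086
P₀ = Σ Dₜ/(1+r)ᵗ + TV_6/(1+r)^6 = 154.3827

CHF 154.38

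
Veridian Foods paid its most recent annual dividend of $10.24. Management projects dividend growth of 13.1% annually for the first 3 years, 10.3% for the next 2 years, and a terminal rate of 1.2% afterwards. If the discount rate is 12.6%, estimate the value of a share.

$139.51

Three-stage DDM. Project D₁…D_5; terminal Gordon value at t=5 with g = 0.012; discount at r = 0.126.
D_1 = 11.5814
D_2 = 13.0986
D_3 = 14.8145
D_4 = 16.3404
D_5 = 18.0235
TV_5 = 18.2398/(0.126−0.012) = 159.9980
P₀ = Σ Dₜ/(1+r)ᵗ + TV_5/(1+r)^5 = 139.5101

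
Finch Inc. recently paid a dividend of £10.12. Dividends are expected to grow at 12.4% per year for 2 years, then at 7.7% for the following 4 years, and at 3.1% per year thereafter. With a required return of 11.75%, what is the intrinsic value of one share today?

£163.07

Three-stage DDM. Project D₁…D_6; terminal Gordon value at t=6 with g = 0.031; discount at r = 0.1175.
D_1 = 11.3749
D_2 = 12.7854
D_3 = 13.7698
D_4 = 14.8301
D_5 = 15.9720
D_6 = 17.2019
TV_6 = 17.7351/(0.1175−0.031) = 205.0305
P₀ = Σ Dₜ/(1+r)ᵗ + TV_6/(1+r)^6 = 163.0678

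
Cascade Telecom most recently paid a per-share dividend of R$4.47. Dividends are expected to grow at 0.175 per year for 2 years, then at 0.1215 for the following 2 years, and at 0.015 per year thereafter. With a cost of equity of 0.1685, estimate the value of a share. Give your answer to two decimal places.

Three-stage DDM. Project D₁…D_4; terminal Gordon value at t=4 with g = 0.015; discount at r = 0.1685.
D_1 = 5.2523
D_2 = 6.1714
D_3 = 6.9212
D_4 = 7.7621
TV_4 = 7.8786/(0.1685−0.015) = 51.3262
P₀ = Σ Dₜ/(1+r)ᵗ + TV_4/(1+r)^4 = 45.0475

R$45.05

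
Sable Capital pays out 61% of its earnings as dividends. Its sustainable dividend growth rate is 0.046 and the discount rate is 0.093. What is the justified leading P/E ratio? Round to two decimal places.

Justified leading P/E = b/(r−g) = 0.61/(0.093−0.046) = 12.9787

12.98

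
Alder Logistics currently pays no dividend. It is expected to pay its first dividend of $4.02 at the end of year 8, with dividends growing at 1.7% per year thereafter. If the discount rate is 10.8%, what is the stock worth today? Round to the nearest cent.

Deferred-dividend DDM. At t=7 the remaining stream is a growing perpetuity with first payment D_8 = 4.02.
V_7 = D_8/(r−g) = 4.02/(0.108−0.017) = 44.1758
P₀ = V_7/(1+r)^7 = 44.1758/(1+0.108)^7 = 21.5480

$21.55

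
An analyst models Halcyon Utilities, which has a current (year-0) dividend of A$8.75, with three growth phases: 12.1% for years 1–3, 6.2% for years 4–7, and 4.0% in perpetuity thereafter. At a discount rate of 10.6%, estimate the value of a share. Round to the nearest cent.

A$181.98

Three-stage DDM. Project D₁…D_7; terminal Gordon value at t=7 with g = 0.04; discount at r = 0.106.
D_1 = 9.8087
D_2 = 10.9956
D_3 = 12.3261
D_4 = 13.0903
D_5 = 13.9019
D_6 = 14.7638
D_7 = 15.6792
TV_7 = 16.3063/(0.106−0.04) = 247.0656
P₀ = Σ Dₜ/(1+r)ᵗ + TV_7/(1+r)^7 = 181.9755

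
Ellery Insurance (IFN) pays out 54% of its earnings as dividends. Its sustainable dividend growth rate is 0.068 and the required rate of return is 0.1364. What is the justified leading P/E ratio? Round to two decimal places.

7.89

Justified leading P/E = b/(r−g) = 0.54/(0.1364−0.068) = 7.8947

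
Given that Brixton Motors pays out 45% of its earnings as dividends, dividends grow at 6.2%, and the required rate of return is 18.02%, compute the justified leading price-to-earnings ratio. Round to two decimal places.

3.81

Justified leading P/E = b/(r−g) = 0.45/(0.1802−0.062) = 3.8071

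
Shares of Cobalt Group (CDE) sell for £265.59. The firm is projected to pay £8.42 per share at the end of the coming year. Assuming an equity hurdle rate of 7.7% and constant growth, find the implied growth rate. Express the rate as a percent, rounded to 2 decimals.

From P₀ = D₁/(r − g), the implied growth is g = r − D₁/P₀.
g = 0.077 − 8.42/265.59 = 0.077 − 0.03170 = 0.04530

4.53%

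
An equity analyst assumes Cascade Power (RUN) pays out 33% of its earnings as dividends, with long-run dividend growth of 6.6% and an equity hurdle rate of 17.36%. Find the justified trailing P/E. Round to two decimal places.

Justified trailing P/E = b(1+g)/(r−g) = 0.33×(1+0.066)/(0.1736−0.066) = 3.2693

3.27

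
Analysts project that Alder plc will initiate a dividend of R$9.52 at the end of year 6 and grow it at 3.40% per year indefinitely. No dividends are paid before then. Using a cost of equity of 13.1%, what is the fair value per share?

Deferred-dividend DDM. At t=5 the remaining stream is a growing perpetuity with first payment D_6 = 9.52.
V_5 = D_6/(r−g) = 9.52/(0.131−0.034) = 98.1443
P₀ = V_5/(1+r)^5 = 98.1443/(1+0.131)^5 = 53.0337

R$53.03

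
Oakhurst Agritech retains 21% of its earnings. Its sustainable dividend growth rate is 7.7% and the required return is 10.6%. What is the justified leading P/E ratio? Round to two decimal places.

Payout ratio b = 1 − 0.21 = 0.79.
Justified leading P/E = b/(r−g) = 0.79/(0.106−0.077) = 27.2414

27.24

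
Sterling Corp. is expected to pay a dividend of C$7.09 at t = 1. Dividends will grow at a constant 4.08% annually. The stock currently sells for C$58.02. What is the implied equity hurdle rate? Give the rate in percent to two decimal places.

Rearranging the constant-growth DDM: r = D₁/P₀ + g.
r = 7.0900 / 58.02 + 0.0408 = 0.12220 + 0.0408 = 0.16300

16.30%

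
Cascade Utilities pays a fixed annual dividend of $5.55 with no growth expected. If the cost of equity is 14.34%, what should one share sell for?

$38.70

Zero-growth DDM (perpetuity): P₀ = D/r = 5.55 / 0.1434 = 38.7029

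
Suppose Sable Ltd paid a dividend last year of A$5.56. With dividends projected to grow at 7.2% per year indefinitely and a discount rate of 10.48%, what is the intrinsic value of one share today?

A$181.72

Gordon growth model: P₀ = D₁/(r − g). D₁ = 5.56 × (1 + 0.072) = 5.9603.
P₀ = 5.9603 / (0.1048 − 0.072) = 5.9603 / 0.0328 = 181.7171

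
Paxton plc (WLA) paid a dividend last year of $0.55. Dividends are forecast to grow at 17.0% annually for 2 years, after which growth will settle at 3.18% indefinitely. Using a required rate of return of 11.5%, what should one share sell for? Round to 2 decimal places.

$8.69

Two-stage DDM. Project D₁…D_2 at 0.17, terminal growth 0.0318, discount at r = 0.115.
D_1 = 0.6435
D_2 = 0.7529
Terminal value at t=2: TV = D_3/(r−g) = 0.7768/(0.115−0.0318) = 9.3370
P₀ = 0.6435/(1+0.115)^1 + 0.7529/(1+0.115)^2 + 9.3370/(1+0.115)^2 = 8.6930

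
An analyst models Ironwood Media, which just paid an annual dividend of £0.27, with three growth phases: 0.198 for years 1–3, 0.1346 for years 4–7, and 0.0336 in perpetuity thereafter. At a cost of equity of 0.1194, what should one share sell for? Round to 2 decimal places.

£6.51

Three-stage DDM. Project D₁…D_7; terminal Gordon value at t=7 with g = 0.0336; discount at r = 0.1194.
D_1 = 0.3235
D_2 = 0.3875
D_3 = 0.4642
D_4 = 0.5267
D_5 = 0.5976
D_6 = 0.6781
D_7 = 0.7693
TV_7 = 0.7952/(0.1194−0.0336) = 9.2677
P₀ = Σ Dₜ/(1+r)ᵗ + TV_7/(1+r)^7 = 6.5065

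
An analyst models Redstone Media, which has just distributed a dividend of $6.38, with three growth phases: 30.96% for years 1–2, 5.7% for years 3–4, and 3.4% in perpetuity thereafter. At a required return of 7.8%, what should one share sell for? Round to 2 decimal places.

$248.19

Three-stage DDM. Project D₁…D_4; terminal Gordon value at t=4 with g = 0.034; discount at r = 0.078.
D_1 = 8.3552
D_2 = 10.9420
D_3 = 11.5657
D_4 = 12.2250
TV_4 = 12.6406/(0.078−0.034) = 287.2869
P₀ = Σ Dₜ/(1+r)ᵗ + TV_4/(1+r)^4 = 248.1875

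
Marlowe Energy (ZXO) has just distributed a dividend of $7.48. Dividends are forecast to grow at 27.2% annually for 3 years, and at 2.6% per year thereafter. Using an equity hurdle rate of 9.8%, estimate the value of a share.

Two-stage DDM. Project D₁…D_3 at 0.272, terminal growth 0.026, discount at r = 0.098.
D_1 = 9.5146
D_2 = 12.1025
D_3 = 15.3944
Terminal value at t=3: TV = D_4/(r−g) = 15.7947/(0.098−0.026) = 219.3703
P₀ = 9.5146/(1+0.098)^1 + 12.1025/(1+0.098)^2 + 15.3944/(1+0.098)^3 + 219.3703/(1+0.098)^3 = 196.0517

$196.05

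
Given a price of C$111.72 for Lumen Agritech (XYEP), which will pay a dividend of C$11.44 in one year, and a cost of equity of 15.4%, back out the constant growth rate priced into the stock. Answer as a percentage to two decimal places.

5.16%

From P₀ = D₁/(r − g), the implied growth is g = r − D₁/P₀.
g = 0.154 − 11.44/111.72 = 0.154 − 0.10240 = 0.05160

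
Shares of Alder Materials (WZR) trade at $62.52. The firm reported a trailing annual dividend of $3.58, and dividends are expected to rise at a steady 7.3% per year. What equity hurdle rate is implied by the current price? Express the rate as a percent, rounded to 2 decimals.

13.44%

Rearranging the constant-growth DDM: r = D₁/P₀ + g.
D₁ = 3.58 × (1 + 0.073) = 3.8413.
r = 3.8413 / 62.52 + 0.073 = 0.06144 + 0.073 = 0.13444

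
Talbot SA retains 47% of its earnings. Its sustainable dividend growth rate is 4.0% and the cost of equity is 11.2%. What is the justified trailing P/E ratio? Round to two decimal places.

7.66

Payout ratio b = 1 − 0.47 = 0.53.
Justified trailing P/E = b(1+g)/(r−g) = 0.53×(1+0.04)/(0.112−0.04) = 7.6556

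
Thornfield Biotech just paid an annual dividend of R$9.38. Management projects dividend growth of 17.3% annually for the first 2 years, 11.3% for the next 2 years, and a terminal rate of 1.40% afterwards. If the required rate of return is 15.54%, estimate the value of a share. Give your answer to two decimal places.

R$101.81

Three-stage DDM. Project D₁…D_4; terminal Gordon value at t=4 with g = 0.014; discount at r = 0.1554.
D_1 = 11.0027
D_2 = 12.9062
D_3 = 14.3646
D_4 = 15.9878
TV_4 = 16.2116/(0.1554−0.014) = 114.6510
P₀ = Σ Dₜ/(1+r)ᵗ + TV_4/(1+r)^4 = 101.8105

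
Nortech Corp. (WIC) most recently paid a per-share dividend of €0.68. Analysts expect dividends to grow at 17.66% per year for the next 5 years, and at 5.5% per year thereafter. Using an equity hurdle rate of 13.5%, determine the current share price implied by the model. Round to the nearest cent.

€14.53

Two-stage DDM. Project D₁…D_5 at 0.1766, terminal growth 0.055, discount at r = 0.135.
D_1 = 0.8001
D_2 = 0.9414
D_3 = 1.1076
D_4 = 1.3032
D_5 = 1.5334
Terminal value at t=5: TV = D_6/(r−g) = 1.6177/(0.135−0.055) = 20.2216
P₀ = 0.8001/(1+0.135)^1 + 0.9414/(1+0.135)^2 + 1.1076/(1+0.135)^3 + 1.3032/(1+0.135)^4 + 1.5334/(1+0.135)^5 + 20.2216/(1+0.135)^5 = 14.5285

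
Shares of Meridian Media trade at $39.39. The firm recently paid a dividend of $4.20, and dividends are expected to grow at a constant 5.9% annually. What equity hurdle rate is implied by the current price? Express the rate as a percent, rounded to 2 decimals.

17.19%

Rearranging the constant-growth DDM: r = D₁/P₀ + g.
D₁ = 4.20 × (1 + 0.059) = 4.4478.
r = 4.4478 / 39.39 + 0.059 = 0.11292 + 0.059 = 0.17192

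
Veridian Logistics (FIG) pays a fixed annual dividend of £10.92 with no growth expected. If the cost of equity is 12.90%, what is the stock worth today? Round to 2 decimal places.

Zero-growth DDM (perpetuity): P₀ = D/r = 10.92 / 0.129 = 84.6512

£84.65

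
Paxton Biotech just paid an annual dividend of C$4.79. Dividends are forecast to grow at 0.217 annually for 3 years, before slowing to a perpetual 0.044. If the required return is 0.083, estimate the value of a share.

C$200.18

Two-stage DDM. Project D₁…D_3 at 0.217, terminal growth 0.044, discount at r = 0.083.
D_1 = 5.8294
D_2 = 7.0944
D_3 = 8.6339
Terminal value at t=3: TV = D_4/(r−g) = 9.0138/(0.083−0.044) = 231.1230
P₀ = 5.8294/(1+0.083)^1 + 7.0944/(1+0.083)^2 + 8.6339/(1+0.083)^3 + 231.1230/(1+0.083)^3 = 200.1808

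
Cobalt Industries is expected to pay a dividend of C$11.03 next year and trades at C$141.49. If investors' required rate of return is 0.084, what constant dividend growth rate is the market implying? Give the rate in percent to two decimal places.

From P₀ = D₁/(r − g), the implied growth is g = r − D₁/P₀.
g = 0.084 − 11.03/141.49 = 0.084 − 0.07796 = 0.00604

0.60%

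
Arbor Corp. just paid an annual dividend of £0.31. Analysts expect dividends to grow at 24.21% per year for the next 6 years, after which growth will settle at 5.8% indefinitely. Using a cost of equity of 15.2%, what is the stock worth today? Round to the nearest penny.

£7.92

Two-stage DDM. Project D₁…D_6 at 0.2421, terminal growth 0.058, discount at r = 0.152.
D_1 = 0.3851
D_2 = 0.4783
D_3 = 0.5941
D_4 = 0.7379
D_5 = 0.9165
D_6 = 1.1384
Terminal value at t=6: TV = D_7/(r−g) = 1.2044/(0.152−0.058) = 12.8132
P₀ = 0.3851/(1+0.152)^1 + 0.4783/(1+0.152)^2 + 0.5941/(1+0.152)^3 + 0.7379/(1+0.152)^4 + 0.9165/(1+0.152)^5 + 1.1384/(1+0.152)^6 + 12.8132/(1+0.152)^6 = 7.9230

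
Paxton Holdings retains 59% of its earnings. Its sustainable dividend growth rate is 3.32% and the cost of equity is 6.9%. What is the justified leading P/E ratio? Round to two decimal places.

Payout ratio b = 1 − 0.59 = 0.41.
Justified leading P/E = b/(r−g) = 0.41/(0.069−0.0332) = 11.4525

11.45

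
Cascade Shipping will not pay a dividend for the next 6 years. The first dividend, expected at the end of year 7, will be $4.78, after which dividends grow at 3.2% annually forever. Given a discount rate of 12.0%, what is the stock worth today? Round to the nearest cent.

$27.52

Deferred-dividend DDM. At t=6 the remaining stream is a growing perpetuity with first payment D_7 = 4.78.
V_6 = D_7/(r−g) = 4.78/(0.12−0.032) = 54.3182
P₀ = V_6/(1+r)^6 = 54.3182/(1+0.12)^6 = 27.5193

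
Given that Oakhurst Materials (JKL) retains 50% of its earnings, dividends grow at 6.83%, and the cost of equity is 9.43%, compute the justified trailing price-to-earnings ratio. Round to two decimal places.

Payout ratio b = 1 − 0.50 = 0.50.
Justified trailing P/E = b(1+g)/(r−g) = 0.50×(1+0.0683)/(0.0943−0.0683) = 20.5442

20.54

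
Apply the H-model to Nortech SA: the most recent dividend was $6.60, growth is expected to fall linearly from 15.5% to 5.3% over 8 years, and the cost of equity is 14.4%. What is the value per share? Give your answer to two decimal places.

H-model: P₀ = D₀[(1+g_L) + H(g_S−g_L)]/(r−g_L), with H = 8/2 = 4.
P₀ = 6.60 × [(1+0.053) + 4×(0.155−0.053)] / (0.144−0.053)
   = 6.60 × 1.4610 / 0.091 = 105.9626

$105.96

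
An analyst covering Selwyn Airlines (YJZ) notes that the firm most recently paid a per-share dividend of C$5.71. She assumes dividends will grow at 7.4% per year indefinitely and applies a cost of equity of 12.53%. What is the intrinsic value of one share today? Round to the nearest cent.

C$119.54

Gordon growth model: P₀ = D₁/(r − g). D₁ = 5.71 × (1 + 0.074) = 6.1325.
P₀ = 6.1325 / (0.1253 − 0.074) = 6.1325 / 0.0513 = 119.5427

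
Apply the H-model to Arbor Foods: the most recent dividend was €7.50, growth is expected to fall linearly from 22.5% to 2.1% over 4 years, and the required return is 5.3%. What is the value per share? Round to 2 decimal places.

€334.92

H-model: P₀ = D₀[(1+g_L) + H(g_S−g_L)]/(r−g_L), with H = 4/2 = 2.
P₀ = 7.50 × [(1+0.021) + 2×(0.225−0.021)] / (0.053−0.021)
   = 7.50 × 1.4290 / 0.032 = 334.9219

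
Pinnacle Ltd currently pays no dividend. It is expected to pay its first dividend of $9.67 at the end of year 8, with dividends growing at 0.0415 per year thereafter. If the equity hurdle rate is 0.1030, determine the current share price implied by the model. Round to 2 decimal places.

Deferred-dividend DDM. At t=7 the remaining stream is a growing perpetuity with first payment D_8 = 9.67.
V_7 = D_8/(r−g) = 9.67/(0.103−0.0415) = 157.2358
P₀ = V_7/(1+r)^7 = 157.2358/(1+0.103)^7 = 79.1631

$79.16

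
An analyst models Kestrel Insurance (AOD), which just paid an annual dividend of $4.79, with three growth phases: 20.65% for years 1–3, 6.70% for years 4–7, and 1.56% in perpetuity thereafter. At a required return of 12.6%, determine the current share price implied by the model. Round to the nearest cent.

$80.87

Three-stage DDM. Project D₁…D_7; terminal Gordon value at t=7 with g = 0.0156; discount at r = 0.126.
D_1 = 5.7791
D_2 = 6.9725
D_3 = 8.4124
D_4 = 8.9760
D_5 = 9.5774
D_6 = 10.2191
D_7 = 10.9037
TV_7 = 11.0738/(0.126−0.0156) = 100.3064
P₀ = Σ Dₜ/(1+r)ᵗ + TV_7/(1+r)^7 = 80.8724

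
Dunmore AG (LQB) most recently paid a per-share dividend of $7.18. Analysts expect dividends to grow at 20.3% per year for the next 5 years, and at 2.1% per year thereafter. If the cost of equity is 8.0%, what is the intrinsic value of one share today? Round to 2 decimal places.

Two-stage DDM. Project D₁…D_5 at 0.203, terminal growth 0.021, discount at r = 0.08.
D_1 = 8.6375
D_2 = 10.3910
D_3 = 12.5003
D_4 = 15.0379
D_5 = 18.0906
Terminal value at t=5: TV = D_6/(r−g) = 18.4705/(0.08−0.021) = 313.0591
P₀ = 8.6375/(1+0.08)^1 + 10.3910/(1+0.08)^2 + 12.5003/(1+0.08)^3 + 15.0379/(1+0.08)^4 + 18.0906/(1+0.08)^5 + 313.0591/(1+0.08)^5 = 263.2577

$263.26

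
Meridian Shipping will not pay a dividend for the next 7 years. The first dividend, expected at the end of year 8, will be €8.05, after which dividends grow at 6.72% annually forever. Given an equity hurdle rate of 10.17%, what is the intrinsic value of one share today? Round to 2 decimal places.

Deferred-dividend DDM. At t=7 the remaining stream is a growing perpetuity with first payment D_8 = 8.05.
V_7 = D_8/(r−g) = 8.05/(0.1017−0.0672) = 233.3333
P₀ = V_7/(1+r)^7 = 233.3333/(1+0.1017)^7 = 118.4495

€118.45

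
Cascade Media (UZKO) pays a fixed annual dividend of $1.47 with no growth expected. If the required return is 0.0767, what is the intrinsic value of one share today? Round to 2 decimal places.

$19.17

Zero-growth DDM (perpetuity): P₀ = D/r = 1.47 / 0.0767 = 19.1656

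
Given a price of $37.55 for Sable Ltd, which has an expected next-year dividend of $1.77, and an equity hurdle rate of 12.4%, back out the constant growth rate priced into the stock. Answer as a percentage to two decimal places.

From P₀ = D₁/(r − g), the implied growth is g = r − D₁/P₀.
g = 0.124 − 1.77/37.55 = 0.124 − 0.04714 = 0.07686

7.69%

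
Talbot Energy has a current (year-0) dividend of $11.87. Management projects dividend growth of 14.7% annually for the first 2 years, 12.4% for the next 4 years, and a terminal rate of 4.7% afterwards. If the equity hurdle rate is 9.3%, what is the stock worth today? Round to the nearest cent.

$414.37

Three-stage DDM. Project D₁…D_6; terminal Gordon value at t=6 with g = 0.047; discount at r = 0.093.
D_1 = 13.6149
D_2 = 15.6163
D_3 = 17.5527
D_4 = 19.7292
D_5 = 22.1757
D_6 = 24.9254
TV_6 = 26.0969/(0.093−0.047) = 567.3246
P₀ = Σ Dₜ/(1+r)ᵗ + TV_6/(1+r)^6 = 414.3742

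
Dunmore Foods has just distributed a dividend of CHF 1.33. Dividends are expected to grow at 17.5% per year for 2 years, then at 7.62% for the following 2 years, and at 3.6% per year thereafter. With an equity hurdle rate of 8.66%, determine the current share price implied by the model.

Three-stage DDM. Project D₁…D_4; terminal Gordon value at t=4 with g = 0.036; discount at r = 0.0866.
D_1 = 1.5628
D_2 = 1.8362
D_3 = 1.9762
D_4 = 2.1267
TV_4 = 2.2033/(0.0866−0.036) = 43.5434
P₀ = Σ Dₜ/(1+r)ᵗ + TV_4/(1+r)^4 = 37.2945

CHF 37.29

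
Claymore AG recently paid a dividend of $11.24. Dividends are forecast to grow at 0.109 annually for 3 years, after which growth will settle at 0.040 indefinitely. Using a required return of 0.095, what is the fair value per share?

$255.38

Two-stage DDM. Project D₁…D_3 at 0.109, terminal growth 0.04, discount at r = 0.095.
D_1 = 12.4652
D_2 = 13.8239
D_3 = 15.3307
Terminal value at t=3: TV = D_4/(r−g) = 15.9439/(0.095−0.04) = 289.8889
P₀ = 12.4652/(1+0.095)^1 + 13.8239/(1+0.095)^2 + 15.3307/(1+0.095)^3 + 289.8889/(1+0.095)^3 = 255.3846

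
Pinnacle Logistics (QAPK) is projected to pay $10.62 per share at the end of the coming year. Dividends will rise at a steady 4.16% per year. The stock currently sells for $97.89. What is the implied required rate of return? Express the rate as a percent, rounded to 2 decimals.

Rearranging the constant-growth DDM: r = D₁/P₀ + g.
r = 10.6200 / 97.89 + 0.0416 = 0.10849 + 0.0416 = 0.15009

15.01%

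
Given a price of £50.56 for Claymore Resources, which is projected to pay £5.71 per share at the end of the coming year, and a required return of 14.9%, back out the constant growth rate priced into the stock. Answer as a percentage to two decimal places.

3.61%

From P₀ = D₁/(r − g), the implied growth is g = r − D₁/P₀.
g = 0.149 − 5.71/50.56 = 0.149 − 0.11294 = 0.03606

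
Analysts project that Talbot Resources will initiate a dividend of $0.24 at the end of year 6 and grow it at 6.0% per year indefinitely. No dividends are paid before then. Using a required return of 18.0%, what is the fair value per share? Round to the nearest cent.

Deferred-dividend DDM. At t=5 the remaining stream is a growing perpetuity with first payment D_6 = 0.24.
V_5 = D_6/(r−g) = 0.24/(0.18−0.06) = 2.0000
P₀ = V_5/(1+r)^5 = 2.0000/(1+0.18)^5 = 0.8742

$0.87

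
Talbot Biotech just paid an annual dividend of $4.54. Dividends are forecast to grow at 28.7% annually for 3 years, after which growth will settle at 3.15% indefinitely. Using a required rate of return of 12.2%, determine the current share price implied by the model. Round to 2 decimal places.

Two-stage DDM. Project D₁…D_3 at 0.287, terminal growth 0.0315, discount at r = 0.122.
D_1 = 5.8430
D_2 = 7.5199
D_3 = 9.6781
Terminal value at t=3: TV = D_4/(r−g) = 9.9830/(0.122−0.0315) = 110.3093
P₀ = 5.8430/(1+0.122)^1 + 7.5199/(1+0.122)^2 + 9.6781/(1+0.122)^3 + 110.3093/(1+0.122)^3 = 96.1299

$96.13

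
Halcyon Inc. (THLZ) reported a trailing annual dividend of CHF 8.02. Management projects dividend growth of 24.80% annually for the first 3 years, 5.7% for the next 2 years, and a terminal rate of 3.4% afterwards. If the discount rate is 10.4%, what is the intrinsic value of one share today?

CHF 209.48

Three-stage DDM. Project D₁…D_5; terminal Gordon value at t=5 with g = 0.034; discount at r = 0.104.
D_1 = 10.0090
D_2 = 12.4912
D_3 = 15.5890
D_4 = 16.4776
D_5 = 17.4168
TV_5 = 18.0090/(0.104−0.034) = 257.2709
P₀ = Σ Dₜ/(1+r)ᵗ + TV_5/(1+r)^5 = 209.4842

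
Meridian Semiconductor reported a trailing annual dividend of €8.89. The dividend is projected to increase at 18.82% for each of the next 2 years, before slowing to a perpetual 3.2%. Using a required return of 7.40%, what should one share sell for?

€288.08

Two-stage DDM. Project D₁…D_2 at 0.1882, terminal growth 0.032, discount at r = 0.074.
D_1 = 10.5631
D_2 = 12.5511
Terminal value at t=2: TV = D_3/(r−g) = 12.9527/(0.074−0.032) = 308.3978
P₀ = 10.5631/(1+0.074)^1 + 12.5511/(1+0.074)^2 + 308.3978/(1+0.074)^2 = 288.0802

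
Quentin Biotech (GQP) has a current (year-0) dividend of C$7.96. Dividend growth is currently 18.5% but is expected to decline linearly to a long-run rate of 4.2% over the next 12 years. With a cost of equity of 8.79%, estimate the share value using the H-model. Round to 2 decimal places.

C$329.50

H-model: P₀ = D₀[(1+g_L) + H(g_S−g_L)]/(r−g_L), with H = 12/2 = 6.
P₀ = 7.96 × [(1+0.042) + 6×(0.185−0.042)] / (0.0879−0.042)
   = 7.96 × 1.9000 / 0.0459 = 329.4989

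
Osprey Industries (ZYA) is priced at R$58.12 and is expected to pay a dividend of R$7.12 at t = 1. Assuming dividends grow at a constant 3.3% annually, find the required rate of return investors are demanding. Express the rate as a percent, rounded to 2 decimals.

Rearranging the constant-growth DDM: r = D₁/P₀ + g.
r = 7.1200 / 58.12 + 0.033 = 0.12251 + 0.033 = 0.15551

15.55%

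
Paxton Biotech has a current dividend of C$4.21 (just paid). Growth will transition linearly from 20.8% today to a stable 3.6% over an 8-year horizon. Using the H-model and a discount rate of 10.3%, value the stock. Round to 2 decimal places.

C$108.33

H-model: P₀ = D₀[(1+g_L) + H(g_S−g_L)]/(r−g_L), with H = 8/2 = 4.
P₀ = 4.21 × [(1+0.036) + 4×(0.208−0.036)] / (0.103−0.036)
   = 4.21 × 1.7240 / 0.067 = 108.3290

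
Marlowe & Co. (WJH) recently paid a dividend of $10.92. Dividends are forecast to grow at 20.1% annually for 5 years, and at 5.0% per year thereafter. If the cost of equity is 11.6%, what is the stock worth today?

Two-stage DDM. Project D₁…D_5 at 0.201, terminal growth 0.05, discount at r = 0.116.
D_1 = 13.1149
D_2 = 15.7510
D_3 = 18.9170
D_4 = 22.7193
D_5 = 27.2859
Terminal value at t=5: TV = D_6/(r−g) = 28.6502/(0.116−0.05) = 434.0933
P₀ = 13.1149/(1+0.116)^1 + 15.7510/(1+0.116)^2 + 18.9170/(1+0.116)^3 + 22.7193/(1+0.116)^4 + 27.2859/(1+0.116)^5 + 434.0933/(1+0.116)^5 = 319.1796

$319.18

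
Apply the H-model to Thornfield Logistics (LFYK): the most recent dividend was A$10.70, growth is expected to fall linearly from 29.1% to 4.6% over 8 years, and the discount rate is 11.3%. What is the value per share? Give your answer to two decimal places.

H-model: P₀ = D₀[(1+g_L) + H(g_S−g_L)]/(r−g_L), with H = 8/2 = 4.
P₀ = 10.70 × [(1+0.046) + 4×(0.291−0.046)] / (0.113−0.046)
   = 10.70 × 2.0260 / 0.067 = 323.5552

A$323.56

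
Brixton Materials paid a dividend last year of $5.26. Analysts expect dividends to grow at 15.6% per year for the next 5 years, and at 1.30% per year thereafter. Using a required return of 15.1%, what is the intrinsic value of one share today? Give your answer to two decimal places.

Two-stage DDM. Project D₁…D_5 at 0.156, terminal growth 0.013, discount at r = 0.151.
D_1 = 6.0806
D_2 = 7.0291
D_3 = 8.1257
D_4 = 9.3933
D_5 = 10.8586
Terminal value at t=5: TV = D_6/(r−g) = 10.9998/(0.151−0.013) = 79.7086
P₀ = 6.0806/(1+0.151)^1 + 7.0291/(1+0.151)^2 + 8.1257/(1+0.151)^3 + 9.3933/(1+0.151)^4 + 10.8586/(1+0.151)^5 + 79.7086/(1+0.151)^5 = 66.1022

$66.10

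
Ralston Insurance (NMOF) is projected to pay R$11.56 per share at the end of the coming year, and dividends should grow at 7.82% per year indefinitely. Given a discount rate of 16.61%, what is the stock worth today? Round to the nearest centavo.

Gordon growth model: P₀ = D₁/(r − g), with D₁ = 11.56 given directly.
P₀ = 11.5600 / (0.1661 − 0.0782) = 11.5600 / 0.0879 = 131.5131

R$131.51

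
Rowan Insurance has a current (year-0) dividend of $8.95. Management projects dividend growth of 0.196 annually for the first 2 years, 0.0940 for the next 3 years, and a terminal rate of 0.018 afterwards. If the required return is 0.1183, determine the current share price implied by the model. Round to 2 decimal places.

Three-stage DDM. Project D₁…D_5; terminal Gordon value at t=5 with g = 0.018; discount at r = 0.1183.
D_1 = 10.7042
D_2 = 12.8022
D_3 = 14.0056
D_4 = 15.3222
D_5 = 16.7624
TV_5 = 17.0642/(0.1183−0.018) = 170.1313
P₀ = Σ Dₜ/(1+r)ᵗ + TV_5/(1+r)^5 = 146.4771

$146.48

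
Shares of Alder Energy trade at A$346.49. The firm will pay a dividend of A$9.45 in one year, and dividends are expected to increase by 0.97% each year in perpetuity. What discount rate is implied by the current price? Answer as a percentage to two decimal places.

Rearranging the constant-growth DDM: r = D₁/P₀ + g.
r = 9.4500 / 346.49 + 0.0097 = 0.02727 + 0.0097 = 0.03697

3.70%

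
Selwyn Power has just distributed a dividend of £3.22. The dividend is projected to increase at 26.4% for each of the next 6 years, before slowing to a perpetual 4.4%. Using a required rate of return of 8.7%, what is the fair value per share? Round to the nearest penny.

Two-stage DDM. Project D₁…D_6 at 0.264, terminal growth 0.044, discount at r = 0.087.
D_1 = 4.0701
D_2 = 5.1446
D_3 = 6.5028
D_4 = 8.2195
D_5 = 10.3894
D_6 = 13.1322
Terminal value at t=6: TV = D_7/(r−g) = 13.7100/(0.087−0.044) = 318.8382
P₀ = 4.0701/(1+0.087)^1 + 5.1446/(1+0.087)^2 + 6.5028/(1+0.087)^3 + 8.2195/(1+0.087)^4 + 10.3894/(1+0.087)^5 + 13.1322/(1+0.087)^6 + 318.8382/(1+0.087)^6 = 227.1385

£227.14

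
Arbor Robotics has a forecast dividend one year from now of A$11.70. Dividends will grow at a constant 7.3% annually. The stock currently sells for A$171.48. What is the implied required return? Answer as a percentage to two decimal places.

Rearranging the constant-growth DDM: r = D₁/P₀ + g.
r = 11.7000 / 171.48 + 0.073 = 0.06823 + 0.073 = 0.14123

14.12%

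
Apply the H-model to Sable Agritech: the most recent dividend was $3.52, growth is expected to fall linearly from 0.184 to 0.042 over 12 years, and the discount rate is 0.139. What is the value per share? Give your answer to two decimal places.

$68.73

H-model: P₀ = D₀[(1+g_L) + H(g_S−g_L)]/(r−g_L), with H = 12/2 = 6.
P₀ = 3.52 × [(1+0.042) + 6×(0.184−0.042)] / (0.139−0.042)
   = 3.52 × 1.8940 / 0.097 = 68.7307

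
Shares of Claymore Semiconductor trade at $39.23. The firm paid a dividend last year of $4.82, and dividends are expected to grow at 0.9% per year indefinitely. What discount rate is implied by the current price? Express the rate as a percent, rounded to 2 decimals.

Rearranging the constant-growth DDM: r = D₁/P₀ + g.
D₁ = 4.82 × (1 + 0.009) = 4.8634.
r = 4.8634 / 39.23 + 0.009 = 0.12397 + 0.009 = 0.13297

13.30%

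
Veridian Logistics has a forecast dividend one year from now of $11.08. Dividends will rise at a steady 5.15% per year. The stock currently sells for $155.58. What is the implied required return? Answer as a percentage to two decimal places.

12.27%

Rearranging the constant-growth DDM: r = D₁/P₀ + g.
r = 11.0800 / 155.58 + 0.0515 = 0.07122 + 0.0515 = 0.12272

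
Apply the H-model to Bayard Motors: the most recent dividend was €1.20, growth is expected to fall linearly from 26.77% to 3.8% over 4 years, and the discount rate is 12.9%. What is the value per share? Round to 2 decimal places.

H-model: P₀ = D₀[(1+g_L) + H(g_S−g_L)]/(r−g_L), with H = 4/2 = 2.
P₀ = 1.20 × [(1+0.038) + 2×(0.2677−0.038)] / (0.129−0.038)
   = 1.20 × 1.4974 / 0.091 = 19.7459

€19.75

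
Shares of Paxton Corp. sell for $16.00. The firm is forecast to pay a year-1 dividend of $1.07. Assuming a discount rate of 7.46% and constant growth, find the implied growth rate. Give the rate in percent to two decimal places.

0.77%

From P₀ = D₁/(r − g), the implied growth is g = r − D₁/P₀.
g = 0.0746 − 1.07/16.00 = 0.0746 − 0.06688 = 0.00772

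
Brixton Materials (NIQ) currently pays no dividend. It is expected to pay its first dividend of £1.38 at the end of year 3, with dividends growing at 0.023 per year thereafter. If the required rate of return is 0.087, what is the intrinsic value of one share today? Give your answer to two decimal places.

Deferred-dividend DDM. At t=2 the remaining stream is a growing perpetuity with first payment D_3 = 1.38.
V_2 = D_3/(r−g) = 1.38/(0.087−0.023) = 21.5625
P₀ = V_2/(1+r)^2 = 21.5625/(1+0.087)^2 = 18.2490

£18.25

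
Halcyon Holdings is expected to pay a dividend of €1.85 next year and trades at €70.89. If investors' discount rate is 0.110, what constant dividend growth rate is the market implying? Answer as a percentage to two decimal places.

8.39%

From P₀ = D₁/(r − g), the implied growth is g = r − D₁/P₀.
g = 0.11 − 1.85/70.89 = 0.11 − 0.02610 = 0.08390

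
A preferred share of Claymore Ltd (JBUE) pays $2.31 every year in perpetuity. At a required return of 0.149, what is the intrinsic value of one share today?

Zero-growth DDM (perpetuity): P₀ = D/r = 2.31 / 0.149 = 15.5034

$15.50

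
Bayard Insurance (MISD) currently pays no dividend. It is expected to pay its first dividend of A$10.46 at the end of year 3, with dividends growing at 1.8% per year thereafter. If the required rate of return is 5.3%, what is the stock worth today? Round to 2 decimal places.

Deferred-dividend DDM. At t=2 the remaining stream is a growing perpetuity with first payment D_3 = 10.46.
V_2 = D_3/(r−g) = 10.46/(0.053−0.018) = 298.8571
P₀ = V_2/(1+r)^2 = 298.8571/(1+0.053)^2 = 269.5299

A$269.53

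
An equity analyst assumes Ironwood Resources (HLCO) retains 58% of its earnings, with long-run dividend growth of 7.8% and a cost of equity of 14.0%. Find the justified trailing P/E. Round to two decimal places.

Payout ratio b = 1 − 0.58 = 0.42.
Justified trailing P/E = b(1+g)/(r−g) = 0.42×(1+0.078)/(0.14−0.078) = 7.3026

7.30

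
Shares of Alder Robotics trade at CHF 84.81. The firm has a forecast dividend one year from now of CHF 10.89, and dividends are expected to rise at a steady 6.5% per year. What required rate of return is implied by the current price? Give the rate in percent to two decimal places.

Rearranging the constant-growth DDM: r = D₁/P₀ + g.
r = 10.8900 / 84.81 + 0.065 = 0.12840 + 0.065 = 0.19340

19.34%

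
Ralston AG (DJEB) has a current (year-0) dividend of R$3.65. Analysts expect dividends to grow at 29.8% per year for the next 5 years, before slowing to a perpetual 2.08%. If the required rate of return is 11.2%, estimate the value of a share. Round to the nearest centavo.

R$118.25

Two-stage DDM. Project D₁…D_5 at 0.298, terminal growth 0.0208, discount at r = 0.112.
D_1 = 4.7377
D_2 = 6.1495
D_3 = 7.9821
D_4 = 10.3608
D_5 = 13.4483
Terminal value at t=5: TV = D_6/(r−g) = 13.7280/(0.112−0.0208) = 150.5262
P₀ = 4.7377/(1+0.112)^1 + 6.1495/(1+0.112)^2 + 7.9821/(1+0.112)^3 + 10.3608/(1+0.112)^4 + 13.4483/(1+0.112)^5 + 150.5262/(1+0.112)^5 = 118.2536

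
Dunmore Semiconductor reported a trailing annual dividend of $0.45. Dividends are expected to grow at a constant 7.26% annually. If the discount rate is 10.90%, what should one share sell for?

$13.26

Gordon growth model: P₀ = D₁/(r − g). D₁ = 0.45 × (1 + 0.0726) = 0.4827.
P₀ = 0.4827 / (0.109 − 0.0726) = 0.4827 / 0.0364 = 13.2602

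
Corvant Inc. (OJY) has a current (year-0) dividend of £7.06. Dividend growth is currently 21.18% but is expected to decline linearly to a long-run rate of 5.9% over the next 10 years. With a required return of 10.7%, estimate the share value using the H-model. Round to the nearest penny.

H-model: P₀ = D₀[(1+g_L) + H(g_S−g_L)]/(r−g_L), with H = 10/2 = 5.
P₀ = 7.06 × [(1+0.059) + 5×(0.2118−0.059)] / (0.107−0.059)
   = 7.06 × 1.8230 / 0.048 = 268.1329

£268.13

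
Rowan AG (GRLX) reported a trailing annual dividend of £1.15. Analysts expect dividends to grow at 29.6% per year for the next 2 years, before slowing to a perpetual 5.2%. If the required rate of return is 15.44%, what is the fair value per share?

Two-stage DDM. Project D₁…D_2 at 0.296, terminal growth 0.052, discount at r = 0.1544.
D_1 = 1.4904
D_2 = 1.9316
Terminal value at t=2: TV = D_3/(r−g) = 2.0320/(0.1544−0.052) = 19.8437
P₀ = 1.4904/(1+0.1544)^1 + 1.9316/(1+0.1544)^2 + 19.8437/(1+0.1544)^2 = 17.6310

£17.63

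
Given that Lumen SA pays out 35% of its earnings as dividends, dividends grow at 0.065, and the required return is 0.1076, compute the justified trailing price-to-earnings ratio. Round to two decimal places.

8.75

Justified trailing P/E = b(1+g)/(r−g) = 0.35×(1+0.065)/(0.1076−0.065) = 8.7500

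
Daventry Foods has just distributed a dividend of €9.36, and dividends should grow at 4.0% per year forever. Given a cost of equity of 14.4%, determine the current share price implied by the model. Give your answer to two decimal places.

Gordon growth model: P₀ = D₁/(r − g). D₁ = 9.36 × (1 + 0.04) = 9.7344.
P₀ = 9.7344 / (0.144 − 0.04) = 9.7344 / 0.104 = 93.6000

€93.60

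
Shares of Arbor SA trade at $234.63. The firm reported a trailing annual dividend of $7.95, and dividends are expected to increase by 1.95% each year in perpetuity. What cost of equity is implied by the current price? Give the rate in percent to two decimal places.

5.40%

Rearranging the constant-growth DDM: r = D₁/P₀ + g.
D₁ = 7.95 × (1 + 0.0195) = 8.1050.
r = 8.1050 / 234.63 + 0.0195 = 0.03454 + 0.0195 = 0.05404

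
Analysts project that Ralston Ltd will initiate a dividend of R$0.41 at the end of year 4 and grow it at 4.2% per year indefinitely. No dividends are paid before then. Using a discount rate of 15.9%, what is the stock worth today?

Deferred-dividend DDM. At t=3 the remaining stream is a growing perpetuity with first payment D_4 = 0.41.
V_3 = D_4/(r−g) = 0.41/(0.159−0.042) = 3.5043
P₀ = V_3/(1+r)^3 = 3.5043/(1+0.159)^3 = 2.2509

R$2.25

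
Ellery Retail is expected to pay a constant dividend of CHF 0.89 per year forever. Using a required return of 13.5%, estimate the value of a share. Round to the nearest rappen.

Zero-growth DDM (perpetuity): P₀ = D/r = 0.89 / 0.135 = 6.5926

CHF 6.59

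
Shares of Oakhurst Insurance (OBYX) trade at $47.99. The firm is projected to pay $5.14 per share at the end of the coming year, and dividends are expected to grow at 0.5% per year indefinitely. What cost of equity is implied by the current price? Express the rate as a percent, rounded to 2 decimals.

11.21%

Rearranging the constant-growth DDM: r = D₁/P₀ + g.
r = 5.1400 / 47.99 + 0.005 = 0.10711 + 0.005 = 0.11211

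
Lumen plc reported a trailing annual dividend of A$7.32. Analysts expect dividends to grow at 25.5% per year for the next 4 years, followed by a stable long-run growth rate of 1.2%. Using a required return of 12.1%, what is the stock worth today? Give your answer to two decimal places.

A$145.90

Two-stage DDM. Project D₁…D_4 at 0.255, terminal growth 0.012, discount at r = 0.121.
D_1 = 9.1866
D_2 = 11.5292
D_3 = 14.4691
D_4 = 18.1588
Terminal value at t=4: TV = D_5/(r−g) = 18.3767/(0.121−0.012) = 168.5932
P₀ = 9.1866/(1+0.121)^1 + 11.5292/(1+0.121)^2 + 14.4691/(1+0.121)^3 + 18.1588/(1+0.121)^4 + 168.5932/(1+0.121)^4 = 145.9022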